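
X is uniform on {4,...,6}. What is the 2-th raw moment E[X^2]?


E[X^2] = (1/3) * sum(x^2 for x=4..6)
= 77/3

77/3


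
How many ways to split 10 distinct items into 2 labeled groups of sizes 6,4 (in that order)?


10! = 3628800
Denominator: 6!=720 * 4!=24
Coefficient = 3628800 / 17280 = 210

210


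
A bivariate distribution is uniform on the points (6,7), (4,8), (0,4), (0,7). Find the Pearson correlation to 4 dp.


Cov(X,Y) = 2.2500, Var(X) = 6.7500, Var(Y) = 2.2500
rho = Cov/(sqrt(VarX)*sqrt(VarY)) = 0.5774

0.5774


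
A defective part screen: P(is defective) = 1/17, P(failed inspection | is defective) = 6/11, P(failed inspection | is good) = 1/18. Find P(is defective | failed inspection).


P(A) = P(A|B)P(B) + P(A|B')P(B') = 6/11*1/17 + 1/18*16/17 = 142/1683
P(B|A) = P(A|B)P(B)/P(A) = (6/187)/(142/1683) = 27/71

27/71


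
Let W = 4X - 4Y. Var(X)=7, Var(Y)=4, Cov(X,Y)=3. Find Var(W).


Var(4X - 4Y) = 4^2*Var(X) + (-4)^2*Var(Y) + 2*4*(-4)*Cov(X,Y)
= 16*7 + 16*4 - 32*3
= 112 + 64 - 96 = 80

80


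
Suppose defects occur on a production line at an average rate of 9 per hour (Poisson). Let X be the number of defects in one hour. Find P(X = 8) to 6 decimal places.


P(X=8) = e^(-9) * 9^8 / 8!
≈ 0.0001234098041 * 43046721 / 40320
≈ 0.131756

0.131756


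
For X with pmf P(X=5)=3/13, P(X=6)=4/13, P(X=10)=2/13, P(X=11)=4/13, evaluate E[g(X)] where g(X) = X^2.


E[X^2] = sum(g(x)*P(x))
= 25*3/13 + 36*4/13 + 100*2/13 + 121*4/13
= 903/13

903/13


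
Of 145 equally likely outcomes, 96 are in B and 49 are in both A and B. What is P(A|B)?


P(A|B) = P(A∩B)/P(B) = (49/145)/(96/145) = 49/96

49/96


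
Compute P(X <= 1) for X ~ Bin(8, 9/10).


P(X<=1) = P(X=0) + P(X=1)
= 1/100000000 + 9/12500000
= 73/100000000

73/100000000


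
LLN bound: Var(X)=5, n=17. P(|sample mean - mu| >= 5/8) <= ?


Var(Xbar) = Var(X)/n = 5/17
Chebyshev: P(|Xbar-mu| >= 5/8) <= Var(Xbar)/(5/8)^2 = (5/17)/(25/64) = 64/85

64/85


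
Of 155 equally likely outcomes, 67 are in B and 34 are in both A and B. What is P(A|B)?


P(A|B) = P(A∩B)/P(B) = (34/155)/(67/155) = 34/67

34/67


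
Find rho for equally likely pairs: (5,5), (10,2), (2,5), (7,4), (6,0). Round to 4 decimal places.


Cov(X,Y) = -2.6000, Var(X) = 6.8000, Var(Y) = 3.7600
rho = Cov/(sqrt(VarX)*sqrt(VarY)) = -0.5142

-0.5142


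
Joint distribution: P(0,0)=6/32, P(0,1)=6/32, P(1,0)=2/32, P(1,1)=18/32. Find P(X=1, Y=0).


Read from table: P(X=1, Y=0) = 2/32 = 1/16

1/16


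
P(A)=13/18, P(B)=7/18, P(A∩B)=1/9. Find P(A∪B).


P(A∪B) = P(A) + P(B) - P(A∩B)
= 13/18 + 7/18 - 1/9 = 1

1


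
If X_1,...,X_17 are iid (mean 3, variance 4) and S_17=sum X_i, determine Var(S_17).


By independence, Var(S_n) = n*Var(X_1) = 17*4 = 68

68


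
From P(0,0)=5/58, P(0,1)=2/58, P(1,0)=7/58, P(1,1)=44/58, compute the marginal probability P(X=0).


P(X=0) = P(0,0)+P(0,1) = 5/58 + 2/58 = 7/58

7/58


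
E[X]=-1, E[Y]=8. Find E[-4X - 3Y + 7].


E[-4X - 3Y + 7] = -4*E[X] - 3*E[Y] + 7
= (-4)*(-1) + (-3)*(8) + (7)
= 4 - 24 + 7 = -13

-13


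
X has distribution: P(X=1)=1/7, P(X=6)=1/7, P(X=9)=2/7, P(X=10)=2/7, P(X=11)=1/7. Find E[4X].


E[4X] = sum(g(x)*P(x))
= 4*1/7 + 24*1/7 + 36*2/7 + 40*2/7 + 44*1/7
= 32

32


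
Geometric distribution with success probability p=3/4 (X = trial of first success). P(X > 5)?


P(X > 5) = P(first 5 trials all fail) = (1-p)^5 = (1/4)^5 = 1/1024

1/1024


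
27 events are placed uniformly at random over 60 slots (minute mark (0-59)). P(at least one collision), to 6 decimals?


P(all different) = prod((60-i)/60 for i=0..26) = 0.000936
P(at least one match) = 1 - 0.000936 = 0.999064

0.999064


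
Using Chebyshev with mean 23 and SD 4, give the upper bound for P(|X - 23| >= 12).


k = 12/4 = 3
Chebyshev: P(|X-mu| >= k*sigma) <= 1/k^2 = 1/3^2 = 1/9

1/9


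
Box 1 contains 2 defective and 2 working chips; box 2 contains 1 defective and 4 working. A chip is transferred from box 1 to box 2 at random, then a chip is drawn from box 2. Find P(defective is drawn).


P(transfer defective) = 2/4 = 1/2; P(transfer working) = 1/2
If defective transferred: Urn II has 2 defective of 6, so P(defective|defective moved) = 1/3
If working transferred: Urn II has 1 defective of 6, so P(defective|working moved) = 1/6
By total probability: P(defective) = 1/2*1/3 + 1/2*1/6 = 1/4

1/4


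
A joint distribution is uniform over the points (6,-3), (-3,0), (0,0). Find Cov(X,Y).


E[X]=1, E[Y]=-1, E[XY]=-6
Cov(X,Y) = E[XY] - E[X]E[Y] = -6 - 1*-1 = -5

-5


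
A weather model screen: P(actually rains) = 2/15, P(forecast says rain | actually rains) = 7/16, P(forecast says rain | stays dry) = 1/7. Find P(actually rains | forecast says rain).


P(A) = P(A|B)P(B) + P(A|B')P(B') = 7/16*2/15 + 1/7*13/15 = 51/280
P(B|A) = P(A|B)P(B)/P(A) = (7/120)/(51/280) = 49/153

49/153


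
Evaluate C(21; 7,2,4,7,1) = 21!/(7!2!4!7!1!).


21! = 51090942171709440000
Denominator: 7!=5040 * 2!=2 * 4!=24 * 7!=5040 * 1!=1
Coefficient = 51090942171709440000 / 1219276800 = 41902660800

41902660800


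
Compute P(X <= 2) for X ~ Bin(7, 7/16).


P(X<=2) = P(X=0) + P(X=1) + P(X=2)
= 4782969/268435456 + 26040609/268435456 + 60761421/268435456
= 91584999/268435456

91584999/268435456


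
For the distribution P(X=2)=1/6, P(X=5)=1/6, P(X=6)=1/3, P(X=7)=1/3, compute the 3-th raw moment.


E[X^3] = sum(x^3 * P(x))
= 8*1/6 + 125*1/6 + 216*1/3 + 343*1/3
= 417/2

417/2


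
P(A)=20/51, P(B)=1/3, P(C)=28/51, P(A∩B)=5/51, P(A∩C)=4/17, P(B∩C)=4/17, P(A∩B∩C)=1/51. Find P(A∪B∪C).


P(A∪B∪C) = P(A)+P(B)+P(C) - P(AB)-P(AC)-P(BC) + P(ABC)
= 20/51+1/3+28/51 - 5/51-4/17-4/17 + 1/51
= 37/51

37/51


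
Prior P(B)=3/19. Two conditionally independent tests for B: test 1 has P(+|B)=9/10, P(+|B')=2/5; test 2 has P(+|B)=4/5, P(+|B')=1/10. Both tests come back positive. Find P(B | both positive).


After test 1: P(+) = 9/10*3/19 + 2/5*16/19 = 91/190
P(B|+) = (27/190)/(91/190) = 27/91
After test 2 (use post1 as new prior): P(+) = 4/5*27/91 + 1/10*64/91 = 4/13
P(B|+,+) = (108/455)/(4/13) = 27/35

27/35


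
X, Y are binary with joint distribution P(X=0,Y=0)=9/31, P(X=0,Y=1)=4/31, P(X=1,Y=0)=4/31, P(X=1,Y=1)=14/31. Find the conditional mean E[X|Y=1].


P(Y=1) = 18/31
E[X|Y=1] = (0*4 + 1*14)/18 = 14/18 = 7/9

7/9


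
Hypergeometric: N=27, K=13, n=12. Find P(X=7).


P(X=7) = C(13,7)*C(14,5) / C(27,12)
= 1716*2002 / 17383860
= 3435432/17383860 = 22022/111435

22022/111435


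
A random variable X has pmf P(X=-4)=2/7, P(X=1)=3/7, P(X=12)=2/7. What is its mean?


E[X] = sum(x * P(x))
= -4*2/7 + 1*3/7 + 12*2/7
= 19/7

19/7


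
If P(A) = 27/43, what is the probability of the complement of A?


P(A') = 1 - P(A) = 1 - 27/43 = 16/43

16/43


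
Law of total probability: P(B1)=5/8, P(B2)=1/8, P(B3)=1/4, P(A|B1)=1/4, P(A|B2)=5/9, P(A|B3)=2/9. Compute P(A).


P(A) = P(A|B1)P(B1) + P(A|B2)P(B2) + P(A|B3)P(B3)
= 1/4*5/8 + 5/9*1/8 + 2/9*1/4
= 5/32 + 5/72 + 1/18 = 9/32

9/32


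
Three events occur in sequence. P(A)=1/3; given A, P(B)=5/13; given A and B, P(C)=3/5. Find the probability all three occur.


P(A∩B∩C) = P(A) * P(B|A) * P(C|A∩B)
= 1/3 * 5/13 * 3/5
= 5/39 * 3/5 = 1/13

1/13


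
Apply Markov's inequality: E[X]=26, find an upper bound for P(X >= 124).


Markov: P(X >= a) <= E[X]/a
P(X >= 124) <= 26/124 = 13/62

13/62


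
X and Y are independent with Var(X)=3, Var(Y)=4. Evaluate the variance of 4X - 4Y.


Independence => Cov(X,Y)=0
Var(4X - 4Y) = 4^2*Var(X) + (-4)^2*Var(Y)
= 16*3 + 16*4 = 112

112


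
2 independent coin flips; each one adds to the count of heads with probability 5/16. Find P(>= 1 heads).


P(at least one) = 1 - P(none)
P(none) = (1 - 5/16)^2 = (11/16)^2 = 121/256
P(at least one) = 1 - 121/256 = 135/256

135/256


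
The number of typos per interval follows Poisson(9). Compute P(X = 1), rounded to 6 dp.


P(X=1) = e^(-9) * 9^1 / 1!
≈ 0.0001234098041 * 9 / 1
≈ 0.001111

0.001111


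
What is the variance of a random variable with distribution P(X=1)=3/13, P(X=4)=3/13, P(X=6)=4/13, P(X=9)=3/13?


E[X] = 66/13, E[X^2] = 438/13
Var(X) = E[X^2] - (E[X])^2 = 438/13 - (66/13)^2 = 1338/169

1338/169


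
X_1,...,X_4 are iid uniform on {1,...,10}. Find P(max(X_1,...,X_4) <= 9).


P(max <= 9) = P(all X_i <= 9) = (P(X_1 <= 9))^4
= (9/10)^4 = 6561/10000

6561/10000


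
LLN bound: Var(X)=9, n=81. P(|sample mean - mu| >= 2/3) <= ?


Var(Xbar) = Var(X)/n = 9/81
Chebyshev: P(|Xbar-mu| >= 2/3) <= Var(Xbar)/(2/3)^2 = (1/9)/(4/9) = 1/4

1/4


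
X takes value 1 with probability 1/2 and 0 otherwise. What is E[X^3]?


For Bernoulli: X in {0,1}
E[X^3] = 0^3*(1-1/2) + 1^3*1/2 = 1/2

1/2


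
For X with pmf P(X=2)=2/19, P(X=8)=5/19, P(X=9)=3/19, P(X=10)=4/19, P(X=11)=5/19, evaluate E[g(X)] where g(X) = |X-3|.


E[|X-3|] = sum(g(x)*P(x))
= 1*2/19 + 5*5/19 + 6*3/19 + 7*4/19 + 8*5/19
= 113/19

113/19


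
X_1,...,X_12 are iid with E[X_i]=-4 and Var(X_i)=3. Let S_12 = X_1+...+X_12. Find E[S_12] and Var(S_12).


E[S_n] = n*mu = 12*-4 = -48
Var(S_n) = n*sigma^2 = 12*3 = 36

E[S_12]=-48, Var(S_12)=36


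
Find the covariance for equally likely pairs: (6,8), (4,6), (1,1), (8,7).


E[X]=19/4, E[Y]=11/2, E[XY]=129/4
Cov(X,Y) = E[XY] - E[X]E[Y] = 129/4 - 19/4*11/2 = 49/8

49/8


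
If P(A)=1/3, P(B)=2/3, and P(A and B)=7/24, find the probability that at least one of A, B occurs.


P(A∪B) = P(A) + P(B) - P(A∩B)
= 1/3 + 2/3 - 7/24 = 17/24

17/24


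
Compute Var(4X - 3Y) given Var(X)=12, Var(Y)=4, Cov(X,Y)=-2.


Var(4X - 3Y) = 4^2*Var(X) + (-3)^2*Var(Y) + 2*4*(-3)*Cov(X,Y)
= 16*12 + 9*4 - 24*(-2)
= 192 + 36 + 48 = 276

276


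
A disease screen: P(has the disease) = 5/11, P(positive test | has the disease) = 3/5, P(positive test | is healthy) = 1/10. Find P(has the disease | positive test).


P(A) = P(A|B)P(B) + P(A|B')P(B') = 3/5*5/11 + 1/10*6/11 = 18/55
P(B|A) = P(A|B)P(B)/P(A) = (3/11)/(18/55) = 5/6

5/6


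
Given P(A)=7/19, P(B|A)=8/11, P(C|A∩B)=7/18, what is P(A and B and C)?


P(A∩B∩C) = P(A) * P(B|A) * P(C|A∩B)
= 7/19 * 8/11 * 7/18
= 56/209 * 7/18 = 196/1881

196/1881


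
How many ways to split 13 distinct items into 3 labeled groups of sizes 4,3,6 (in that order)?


13! = 6227020800
Denominator: 4!=24 * 3!=6 * 6!=720
Coefficient = 6227020800 / 103680 = 60060

60060


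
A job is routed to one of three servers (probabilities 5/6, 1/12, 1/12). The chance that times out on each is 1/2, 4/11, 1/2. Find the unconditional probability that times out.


P(A) = P(A|B1)P(B1) + P(A|B2)P(B2) + P(A|B3)P(B3)
= 1/2*5/6 + 4/11*1/12 + 1/2*1/12
= 5/12 + 1/33 + 1/24 = 43/88

43/88


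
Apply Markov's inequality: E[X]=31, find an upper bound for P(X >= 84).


Markov: P(X >= a) <= E[X]/a
P(X >= 84) <= 31/84

31/84


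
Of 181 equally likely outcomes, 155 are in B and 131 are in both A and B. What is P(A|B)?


P(A|B) = P(A∩B)/P(B) = (131/181)/(155/181) = 131/155

131/155


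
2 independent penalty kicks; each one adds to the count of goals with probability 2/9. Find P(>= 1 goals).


P(at least one) = 1 - P(none)
P(none) = (1 - 2/9)^2 = (7/9)^2 = 49/81
P(at least one) = 1 - 49/81 = 32/81

32/81


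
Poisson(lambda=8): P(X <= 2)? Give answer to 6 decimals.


P(X<=2) = e^(-8)*8^0/0! + e^(-8)*8^1/1! + e^(-8)*8^2/2!
≈ 0.0003354626 + 0.0026837010 + 0.0107348041
= 0.0137539677
≈ 0.013754

0.013754


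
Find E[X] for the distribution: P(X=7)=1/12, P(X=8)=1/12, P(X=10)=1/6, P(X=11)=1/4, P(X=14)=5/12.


E[X] = sum(x * P(x))
= 7*1/12 + 8*1/12 + 10*1/6 + 11*1/4 + 14*5/12
= 23/2

23/2


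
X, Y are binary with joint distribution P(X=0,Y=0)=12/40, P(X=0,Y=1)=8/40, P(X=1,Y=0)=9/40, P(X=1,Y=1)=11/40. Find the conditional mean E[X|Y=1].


P(Y=1) = 19/40
E[X|Y=1] = (0*8 + 1*11)/19 = 11/19

11/19


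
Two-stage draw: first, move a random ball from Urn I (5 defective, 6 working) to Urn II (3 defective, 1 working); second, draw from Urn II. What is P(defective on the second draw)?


P(transfer defective) = 5/11; P(transfer working) = 6/11
If defective transferred: Urn II has 4 defective of 5, so P(defective|defective moved) = 4/5
If working transferred: Urn II has 3 defective of 5, so P(defective|working moved) = 3/5
By total probability: P(defective) = 5/11*4/5 + 6/11*3/5 = 38/55

38/55


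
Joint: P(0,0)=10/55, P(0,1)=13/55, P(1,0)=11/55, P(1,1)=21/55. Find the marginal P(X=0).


P(X=0) = P(0,0)+P(0,1) = 10/55 + 13/55 = 23/55

23/55


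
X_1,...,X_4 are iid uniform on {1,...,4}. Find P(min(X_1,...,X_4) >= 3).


P(min >= 3) = P(all X_i >= 3) = (P(X_1 >= 3))^4
= (2/4)^4 = (1/2)^4 = 1/16

1/16


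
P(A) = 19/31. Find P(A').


P(A') = 1 - P(A) = 1 - 19/31 = 12/31

12/31


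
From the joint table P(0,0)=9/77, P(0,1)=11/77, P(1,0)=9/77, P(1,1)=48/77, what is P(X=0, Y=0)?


Read from table: P(X=0, Y=0) = 9/77

9/77


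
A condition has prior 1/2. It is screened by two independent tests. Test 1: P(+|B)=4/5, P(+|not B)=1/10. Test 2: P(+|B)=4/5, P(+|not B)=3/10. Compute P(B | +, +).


After test 1: P(+) = 4/5*1/2 + 1/10*1/2 = 9/20
P(B|+) = (2/5)/(9/20) = 8/9
After test 2 (use post1 as new prior): P(+) = 4/5*8/9 + 3/10*1/9 = 67/90
P(B|+,+) = (32/45)/(67/90) = 64/67

64/67


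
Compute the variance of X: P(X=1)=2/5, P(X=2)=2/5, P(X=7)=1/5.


E[X] = 13/5, E[X^2] = 59/5
Var(X) = E[X^2] - (E[X])^2 = 59/5 - (13/5)^2 = 126/25

126/25


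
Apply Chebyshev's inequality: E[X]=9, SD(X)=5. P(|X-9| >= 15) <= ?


k = 15/5 = 3
Chebyshev: P(|X-mu| >= k*sigma) <= 1/k^2 = 1/3^2 = 1/9

1/9


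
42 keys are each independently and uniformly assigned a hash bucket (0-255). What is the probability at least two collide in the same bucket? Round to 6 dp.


P(all different) = prod((256-i)/256 for i=0..41) = 0.028400
P(at least one match) = 1 - 0.028400 = 0.971600

0.971600


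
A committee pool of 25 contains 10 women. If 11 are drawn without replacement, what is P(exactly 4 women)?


P(X=4) = C(10,4)*C(15,7) / C(25,11)
= 210*6435 / 4457400
= 1351350/4457400 = 9009/29716

9009/29716


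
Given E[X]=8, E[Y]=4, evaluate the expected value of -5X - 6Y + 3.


E[-5X - 6Y + 3] = -5*E[X] - 6*E[Y] + 3
= (-5)*(8) + (-6)*(4) + (3)
= -40 - 24 + 3 = -61

-61


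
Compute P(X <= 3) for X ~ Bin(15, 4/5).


P(X<=3) = P(X=0) + P(X=1) + P(X=2) + P(X=3)
= 1/30517578125 + 12/6103515625 + 336/6103515625 + 5824/6103515625
= 30861/30517578125

30861/30517578125


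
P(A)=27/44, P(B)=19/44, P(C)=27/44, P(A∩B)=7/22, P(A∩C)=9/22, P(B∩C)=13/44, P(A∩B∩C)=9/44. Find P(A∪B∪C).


P(A∪B∪C) = P(A)+P(B)+P(C) - P(AB)-P(AC)-P(BC) + P(ABC)
= 27/44+19/44+27/44 - 7/22-9/22-13/44 + 9/44
= 37/44

37/44


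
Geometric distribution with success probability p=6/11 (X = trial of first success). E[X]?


For geometric (trials until first success), E[X] = 1/p = 1/(6/11) = 11/6

11/6


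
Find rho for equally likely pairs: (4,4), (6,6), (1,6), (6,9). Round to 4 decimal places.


Cov(X,Y) = 1.4375, Var(X) = 4.1875, Var(Y) = 3.1875
rho = Cov/(sqrt(VarX)*sqrt(VarY)) = 0.3935

0.3935


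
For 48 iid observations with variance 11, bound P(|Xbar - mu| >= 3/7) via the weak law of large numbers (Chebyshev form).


Var(Xbar) = Var(X)/n = 11/48
Chebyshev: P(|Xbar-mu| >= 3/7) <= Var(Xbar)/(3/7)^2 = (11/48)/(9/49) = 539/432
Bound exceeds 1, so trivial bound: 1

1


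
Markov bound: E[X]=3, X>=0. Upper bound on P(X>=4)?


Markov: P(X >= a) <= E[X]/a
P(X >= 4) <= 3/4

3/4


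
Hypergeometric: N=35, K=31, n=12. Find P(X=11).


P(X=11) = C(31,11)*C(4,1) / C(35,12)
= 84672315*4 / 834451800
= 338689260/834451800 = 69/170

69/170


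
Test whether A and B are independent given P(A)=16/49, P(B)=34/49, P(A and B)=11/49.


P(A)*P(B) = 16/49*34/49 = 544/2401
P(A∩B) = 11/49 != 544/2401, so not independent

No, A and B are not independent


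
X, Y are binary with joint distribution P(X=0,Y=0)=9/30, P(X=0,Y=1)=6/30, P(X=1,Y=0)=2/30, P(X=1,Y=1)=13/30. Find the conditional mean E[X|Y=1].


P(Y=1) = 19/30
E[X|Y=1] = (0*6 + 1*13)/19 = 13/19

13/19


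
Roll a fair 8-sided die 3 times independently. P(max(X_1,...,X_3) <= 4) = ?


P(max <= 4) = P(all X_i <= 4) = (P(X_1 <= 4))^3
= (4/8)^3 = (1/2)^3 = 1/8

1/8


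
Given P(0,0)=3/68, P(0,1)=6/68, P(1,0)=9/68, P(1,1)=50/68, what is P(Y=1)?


P(Y=1) = P(0,1)+P(1,1) = 6/68 + 50/68 = 56/68 = 14/17

14/17


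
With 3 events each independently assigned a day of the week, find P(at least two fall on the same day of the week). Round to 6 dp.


P(all different) = prod((7-i)/7 for i=0..2) = 0.612245
P(at least one match) = 1 - 0.612245 = 0.387755

0.387755


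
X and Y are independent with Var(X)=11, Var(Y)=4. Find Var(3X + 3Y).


Independence => Cov(X,Y)=0
Var(3X + 3Y) = 3^2*Var(X) + 3^2*Var(Y)
= 9*11 + 9*4 = 135

135


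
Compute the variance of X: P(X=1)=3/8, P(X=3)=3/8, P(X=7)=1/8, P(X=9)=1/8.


E[X] = 7/2, E[X^2] = 20
Var(X) = E[X^2] - (E[X])^2 = 20 - (7/2)^2 = 31/4

31/4


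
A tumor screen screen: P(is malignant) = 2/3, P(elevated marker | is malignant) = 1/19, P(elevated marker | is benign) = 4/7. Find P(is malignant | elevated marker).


P(A) = P(A|B)P(B) + P(A|B')P(B') = 1/19*2/3 + 4/7*1/3 = 30/133
P(B|A) = P(A|B)P(B)/P(A) = (2/57)/(30/133) = 7/45

7/45


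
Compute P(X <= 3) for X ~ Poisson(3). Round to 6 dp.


P(X<=3) = e^(-3)*3^0/0! + e^(-3)*3^1/1! + e^(-3)*3^2/2! + e^(-3)*3^3/3!
≈ 0.0497870684 + 0.1493612051 + 0.2240418077 + 0.2240418077
= 0.6472318889
≈ 0.647232

0.647232


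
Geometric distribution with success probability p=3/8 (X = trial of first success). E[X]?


For geometric (trials until first success), E[X] = 1/p = 1/(3/8) = 8/3

8/3


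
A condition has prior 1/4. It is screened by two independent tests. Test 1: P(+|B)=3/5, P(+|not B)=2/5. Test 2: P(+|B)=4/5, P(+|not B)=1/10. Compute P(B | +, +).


After test 1: P(+) = 3/5*1/4 + 2/5*3/4 = 9/20
P(B|+) = (3/20)/(9/20) = 1/3
After test 2 (use post1 as new prior): P(+) = 4/5*1/3 + 1/10*2/3 = 1/3
P(B|+,+) = (4/15)/(1/3) = 4/5

4/5


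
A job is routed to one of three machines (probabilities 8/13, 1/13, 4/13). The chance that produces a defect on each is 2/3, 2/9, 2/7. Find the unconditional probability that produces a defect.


P(A) = P(A|B1)P(B1) + P(A|B2)P(B2) + P(A|B3)P(B3)
= 2/3*8/13 + 2/9*1/13 + 2/7*4/13
= 16/39 + 2/117 + 8/91 = 422/819

422/819


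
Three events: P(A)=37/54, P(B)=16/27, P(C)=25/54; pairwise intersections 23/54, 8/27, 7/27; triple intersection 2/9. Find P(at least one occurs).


P(A∪B∪C) = P(A)+P(B)+P(C) - P(AB)-P(AC)-P(BC) + P(ABC)
= 37/54+16/27+25/54 - 23/54-8/27-7/27 + 2/9
= 53/54

53/54


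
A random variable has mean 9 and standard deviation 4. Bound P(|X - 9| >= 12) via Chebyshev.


k = 12/4 = 3
Chebyshev: P(|X-mu| >= k*sigma) <= 1/k^2 = 1/3^2 = 1/9

1/9


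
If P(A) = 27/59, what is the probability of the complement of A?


P(A') = 1 - P(A) = 1 - 27/59 = 32/59

32/59


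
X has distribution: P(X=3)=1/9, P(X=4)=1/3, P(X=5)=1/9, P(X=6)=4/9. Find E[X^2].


E[X^2] = sum(g(x)*P(x))
= 9*1/9 + 16*1/3 + 25*1/9 + 36*4/9
= 226/9

226/9


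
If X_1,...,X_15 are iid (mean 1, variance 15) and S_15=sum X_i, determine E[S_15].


E[S_n] = n*E[X_1] = 15*1 = 15

15


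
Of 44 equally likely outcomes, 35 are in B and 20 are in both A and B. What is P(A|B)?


P(A|B) = P(A∩B)/P(B) = (20/44)/(35/44) = 20/35 = 4/7

4/7


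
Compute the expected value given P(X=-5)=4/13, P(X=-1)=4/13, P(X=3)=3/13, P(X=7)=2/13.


E[X] = sum(x * P(x))
= -5*4/13 - 1*4/13 + 3*3/13 + 7*2/13
= -1/13

-1/13


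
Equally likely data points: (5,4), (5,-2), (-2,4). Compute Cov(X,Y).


E[X]=8/3, E[Y]=2, E[XY]=2/3
Cov(X,Y) = E[XY] - E[X]E[Y] = 2/3 - 8/3*2 = -14/3

-14/3


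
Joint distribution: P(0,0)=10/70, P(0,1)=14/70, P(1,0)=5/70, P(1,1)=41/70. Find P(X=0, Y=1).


Read from table: P(X=0, Y=1) = 14/70 = 1/5

1/5


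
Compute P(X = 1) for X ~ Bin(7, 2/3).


P(X=1) = C(7,1) * p^1 * (1-p)^6
= 7 * 2/3 * 1/729
= 14/2187

14/2187


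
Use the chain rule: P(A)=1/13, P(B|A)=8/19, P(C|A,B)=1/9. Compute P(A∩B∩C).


P(A∩B∩C) = P(A) * P(B|A) * P(C|A∩B)
= 1/13 * 8/19 * 1/9
= 8/247 * 1/9 = 8/2223

8/2223


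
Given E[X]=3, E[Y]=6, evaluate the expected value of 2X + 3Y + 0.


E[2X + 3Y + 0] = 2*E[X] + 3*E[Y] + 0
= (2)*(3) + (3)*(6) + (0)
= 6 + 18 + 0 = 24

24


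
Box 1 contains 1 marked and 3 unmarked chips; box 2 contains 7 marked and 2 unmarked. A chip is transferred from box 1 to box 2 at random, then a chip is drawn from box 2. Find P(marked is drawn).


P(transfer marked) = 1/4; P(transfer unmarked) = 3/4
If marked transferred: Urn II has 8 marked of 10, so P(marked|marked moved) = 4/5
If unmarked transferred: Urn II has 7 marked of 10, so P(marked|unmarked moved) = 7/10
By total probability: P(marked) = 1/4*4/5 + 3/4*7/10 = 29/40

29/40


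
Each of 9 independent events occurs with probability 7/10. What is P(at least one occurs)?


P(at least one) = 1 - P(none)
P(none) = (1 - 7/10)^9 = (3/10)^9 = 19683/1000000000
P(at least one) = 1 - 19683/1000000000 = 999980317/1000000000

999980317/1000000000


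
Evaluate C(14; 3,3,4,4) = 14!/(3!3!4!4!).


14! = 87178291200
Denominator: 3!=6 * 3!=6 * 4!=24 * 4!=24
Coefficient = 87178291200 / 20736 = 4204200

4204200


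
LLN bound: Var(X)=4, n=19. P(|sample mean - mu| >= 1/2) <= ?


Var(Xbar) = Var(X)/n = 4/19
Chebyshev: P(|Xbar-mu| >= 1/2) <= Var(Xbar)/(1/2)^2 = (4/19)/(1/4) = 16/19

16/19


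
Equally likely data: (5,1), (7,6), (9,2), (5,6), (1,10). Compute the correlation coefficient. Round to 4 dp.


Cov(X,Y) = -6.0000, Var(X) = 7.0400, Var(Y) = 10.4000
rho = Cov/(sqrt(VarX)*sqrt(VarY)) = -0.7012

-0.7012


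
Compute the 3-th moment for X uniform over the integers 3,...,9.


E[X^3] = (1/7) * sum(x^3 for x=3..9)
= 2016/7 = 288

288


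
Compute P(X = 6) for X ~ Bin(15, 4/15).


P(X=6) = C(15,6) * p^6 * (1-p)^9
= 5005 * 4096/11390625 * 2357947691/38443359375
= 9667811896078336/87578778076171875

9667811896078336/87578778076171875


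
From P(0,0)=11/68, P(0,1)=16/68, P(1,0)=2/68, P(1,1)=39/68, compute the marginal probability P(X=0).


P(X=0) = P(0,0)+P(0,1) = 11/68 + 16/68 = 27/68

27/68


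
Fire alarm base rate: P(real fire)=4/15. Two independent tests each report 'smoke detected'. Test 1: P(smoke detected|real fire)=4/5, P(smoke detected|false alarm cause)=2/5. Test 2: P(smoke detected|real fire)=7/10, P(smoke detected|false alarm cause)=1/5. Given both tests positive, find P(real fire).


After test 1: P(+) = 4/5*4/15 + 2/5*11/15 = 38/75
P(B|+) = (16/75)/(38/75) = 8/19
After test 2 (use post1 as new prior): P(+) = 7/10*8/19 + 1/5*11/19 = 39/95
P(B|+,+) = (28/95)/(39/95) = 28/39

28/39


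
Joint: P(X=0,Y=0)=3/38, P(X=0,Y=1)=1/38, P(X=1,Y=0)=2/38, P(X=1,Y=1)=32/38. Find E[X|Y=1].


P(Y=1) = 33/38
E[X|Y=1] = (0*1 + 1*32)/33 = 32/33

32/33


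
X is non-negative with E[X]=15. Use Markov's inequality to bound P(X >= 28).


Markov: P(X >= a) <= E[X]/a
P(X >= 28) <= 15/28

15/28


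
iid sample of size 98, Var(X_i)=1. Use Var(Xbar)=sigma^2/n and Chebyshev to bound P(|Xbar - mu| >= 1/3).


Var(Xbar) = Var(X)/n = 1/98
Chebyshev: P(|Xbar-mu| >= 1/3) <= Var(Xbar)/(1/3)^2 = (1/98)/(1/9) = 9/98

9/98


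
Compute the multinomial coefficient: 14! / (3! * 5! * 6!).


14! = 87178291200
Denominator: 3!=6 * 5!=120 * 6!=720
Coefficient = 87178291200 / 518400 = 168168

168168


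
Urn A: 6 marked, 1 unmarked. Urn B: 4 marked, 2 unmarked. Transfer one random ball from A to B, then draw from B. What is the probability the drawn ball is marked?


P(transfer marked) = 6/7; P(transfer unmarked) = 1/7
If marked transferred: Urn II has 5 marked of 7, so P(marked|marked moved) = 5/7
If unmarked transferred: Urn II has 4 marked of 7, so P(marked|unmarked moved) = 4/7
By total probability: P(marked) = 6/7*5/7 + 1/7*4/7 = 34/49

34/49


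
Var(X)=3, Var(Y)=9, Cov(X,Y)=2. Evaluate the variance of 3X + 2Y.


Var(3X + 2Y) = 3^2*Var(X) + 2^2*Var(Y) + 2*3*2*Cov(X,Y)
= 9*3 + 4*9 + 12*2
= 27 + 36 + 24 = 87

87


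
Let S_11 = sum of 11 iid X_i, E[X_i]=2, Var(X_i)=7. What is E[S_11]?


E[S_n] = n*E[X_1] = 11*2 = 22

22


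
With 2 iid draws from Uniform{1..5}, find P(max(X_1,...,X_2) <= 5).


P(max <= 5) = P(all X_i <= 5) = (P(X_1 <= 5))^2
= (5/5)^2 = 1^2 = 1

1


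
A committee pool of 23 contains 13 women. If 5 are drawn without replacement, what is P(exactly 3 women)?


P(X=3) = C(13,3)*C(10,2) / C(23,5)
= 286*45 / 33649
= 12870/33649 = 1170/3059

1170/3059


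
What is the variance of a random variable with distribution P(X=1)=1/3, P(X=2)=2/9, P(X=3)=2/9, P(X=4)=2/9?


E[X] = 7/3, E[X^2] = 61/9
Var(X) = E[X^2] - (E[X])^2 = 61/9 - (7/3)^2 = 4/3

4/3


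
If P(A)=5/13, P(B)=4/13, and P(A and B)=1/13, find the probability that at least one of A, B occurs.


P(A∪B) = P(A) + P(B) - P(A∩B)
= 5/13 + 4/13 - 1/13 = 8/13

8/13


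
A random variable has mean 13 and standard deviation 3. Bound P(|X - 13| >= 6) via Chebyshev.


k = 6/3 = 2
Chebyshev: P(|X-mu| >= k*sigma) <= 1/k^2 = 1/2^2 = 1/4

1/4


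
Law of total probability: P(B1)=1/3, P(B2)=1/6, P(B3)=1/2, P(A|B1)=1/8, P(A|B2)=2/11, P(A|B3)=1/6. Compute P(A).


P(A) = P(A|B1)P(B1) + P(A|B2)P(B2) + P(A|B3)P(B3)
= 1/8*1/3 + 2/11*1/6 + 1/6*1/2
= 1/24 + 1/33 + 1/12 = 41/264

41/264


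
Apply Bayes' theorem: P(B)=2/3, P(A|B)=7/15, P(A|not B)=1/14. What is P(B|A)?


P(A) = P(A|B)P(B) + P(A|B')P(B') = 7/15*2/3 + 1/14*1/3 = 211/630
P(B|A) = P(A|B)P(B)/P(A) = (14/45)/(211/630) = 196/211

196/211


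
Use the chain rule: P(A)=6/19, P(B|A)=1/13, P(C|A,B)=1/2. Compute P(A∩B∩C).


P(A∩B∩C) = P(A) * P(B|A) * P(C|A∩B)
= 6/19 * 1/13 * 1/2
= 6/247 * 1/2 = 3/247

3/247


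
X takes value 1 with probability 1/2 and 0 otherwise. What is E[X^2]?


For Bernoulli: X in {0,1}
E[X^2] = 0^2*(1-1/2) + 1^2*1/2 = 1/2

1/2


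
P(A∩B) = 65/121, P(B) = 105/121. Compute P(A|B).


P(A|B) = P(A∩B)/P(B) = (65/121)/(105/121) = 65/105 = 13/21

13/21


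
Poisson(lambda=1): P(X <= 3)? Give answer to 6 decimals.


P(X<=3) = e^(-1)*1^0/0! + e^(-1)*1^1/1! + e^(-1)*1^2/2! + e^(-1)*1^3/3!
≈ 0.3678794412 + 0.3678794412 + 0.1839397206 + 0.0613132402
= 0.9810118432
≈ 0.981012

0.981012


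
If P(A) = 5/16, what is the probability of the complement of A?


P(A') = 1 - P(A) = 1 - 5/16 = 11/16

11/16


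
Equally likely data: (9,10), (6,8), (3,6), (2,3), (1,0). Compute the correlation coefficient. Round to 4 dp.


Cov(X,Y) = 9.7200, Var(X) = 8.5600, Var(Y) = 12.6400
rho = Cov/(sqrt(VarX)*sqrt(VarY)) = 0.9344

0.9344


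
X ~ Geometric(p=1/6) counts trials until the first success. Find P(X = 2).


P(X=2) = (1-p)^1 * p = (5/6)^1 * 1/6
= 5/6 * 1/6 = 5/36

5/36


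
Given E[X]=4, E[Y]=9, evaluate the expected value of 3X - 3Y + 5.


E[3X - 3Y + 5] = 3*E[X] - 3*E[Y] + 5
= (3)*(4) + (-3)*(9) + (5)
= 12 - 27 + 5 = -10

-10


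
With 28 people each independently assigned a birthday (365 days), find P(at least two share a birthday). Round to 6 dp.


P(all different) = prod((365-i)/365 for i=0..27) = 0.345539
P(at least one match) = 1 - 0.345539 = 0.654461

0.654461


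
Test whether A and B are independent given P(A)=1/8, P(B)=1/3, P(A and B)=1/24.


P(A)*P(B) = 1/8*1/3 = 1/24
P(A∩B) = 1/24, which equals P(A)P(B), so independent

Yes, A and B are independent


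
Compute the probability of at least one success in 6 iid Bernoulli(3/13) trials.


P(at least one) = 1 - P(none)
P(none) = (1 - 3/13)^6 = (10/13)^6 = 1000000/4826809
P(at least one) = 1 - 1000000/4826809 = 3826809/4826809

3826809/4826809


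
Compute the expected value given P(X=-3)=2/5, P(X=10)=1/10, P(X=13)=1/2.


E[X] = sum(x * P(x))
= -3*2/5 + 10*1/10 + 13*1/2
= 63/10

63/10


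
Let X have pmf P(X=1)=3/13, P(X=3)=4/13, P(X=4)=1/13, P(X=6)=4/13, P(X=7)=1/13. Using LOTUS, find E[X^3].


E[X^3] = sum(g(x)*P(x))
= 1*3/13 + 27*4/13 + 64*1/13 + 216*4/13 + 343*1/13
= 1382/13

1382/13


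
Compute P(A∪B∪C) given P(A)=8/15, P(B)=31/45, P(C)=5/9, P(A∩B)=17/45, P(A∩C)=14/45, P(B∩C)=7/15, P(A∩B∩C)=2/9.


P(A∪B∪C) = P(A)+P(B)+P(C) - P(AB)-P(AC)-P(BC) + P(ABC)
= 8/15+31/45+5/9 - 17/45-14/45-7/15 + 2/9
= 38/45

38/45


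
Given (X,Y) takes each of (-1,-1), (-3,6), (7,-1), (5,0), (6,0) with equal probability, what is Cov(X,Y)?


E[X]=14/5, E[Y]=4/5, E[XY]=-24/5
Cov(X,Y) = E[XY] - E[X]E[Y] = -24/5 - 14/5*4/5 = -176/25

-176/25


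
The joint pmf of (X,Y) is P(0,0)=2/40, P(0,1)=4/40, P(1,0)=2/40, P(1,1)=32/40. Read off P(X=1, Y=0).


Read from table: P(X=1, Y=0) = 2/40 = 1/20

1/20


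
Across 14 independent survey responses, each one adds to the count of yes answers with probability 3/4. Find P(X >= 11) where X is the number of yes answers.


P(X>=11) = P(X=11) + P(X=12) + P(X=13) + P(X=14)
= 16120377/67108864 + 48361131/268435456 + 11160261/134217728 + 4782969/268435456
= 69973065/134217728

69973065/134217728


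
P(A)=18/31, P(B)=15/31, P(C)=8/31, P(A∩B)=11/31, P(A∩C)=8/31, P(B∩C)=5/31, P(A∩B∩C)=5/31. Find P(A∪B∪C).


P(A∪B∪C) = P(A)+P(B)+P(C) - P(AB)-P(AC)-P(BC) + P(ABC)
= 18/31+15/31+8/31 - 11/31-8/31-5/31 + 5/31
= 22/31

22/31


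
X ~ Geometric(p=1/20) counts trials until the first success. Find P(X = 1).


P(X=1) = (1-p)^0 * p = (19/20)^0 * 1/20
= 1 * 1/20 = 1/20

1/20


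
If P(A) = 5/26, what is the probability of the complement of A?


P(A') = 1 - P(A) = 1 - 5/26 = 21/26

21/26


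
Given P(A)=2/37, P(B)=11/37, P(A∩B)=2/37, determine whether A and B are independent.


P(A)*P(B) = 2/37*11/37 = 22/1369
P(A∩B) = 2/37 != 22/1369, so not independent

No, A and B are not independent


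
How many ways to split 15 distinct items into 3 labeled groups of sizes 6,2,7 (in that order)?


15! = 1307674368000
Denominator: 6!=720 * 2!=2 * 7!=5040
Coefficient = 1307674368000 / 7257600 = 180180

180180


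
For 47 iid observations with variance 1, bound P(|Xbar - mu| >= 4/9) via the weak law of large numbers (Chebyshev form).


Var(Xbar) = Var(X)/n = 1/47
Chebyshev: P(|Xbar-mu| >= 4/9) <= Var(Xbar)/(4/9)^2 = (1/47)/(16/81) = 81/752

81/752


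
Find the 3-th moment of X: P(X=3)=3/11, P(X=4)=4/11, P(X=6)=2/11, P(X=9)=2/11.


E[X^3] = sum(x^3 * P(x))
= 27*3/11 + 64*4/11 + 216*2/11 + 729*2/11
= 2227/11

2227/11


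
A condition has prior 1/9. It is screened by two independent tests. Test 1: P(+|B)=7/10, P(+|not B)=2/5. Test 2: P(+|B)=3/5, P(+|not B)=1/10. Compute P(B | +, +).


After test 1: P(+) = 7/10*1/9 + 2/5*8/9 = 13/30
P(B|+) = (7/90)/(13/30) = 7/39
After test 2 (use post1 as new prior): P(+) = 3/5*7/39 + 1/10*32/39 = 37/195
P(B|+,+) = (7/65)/(37/195) = 21/37

21/37


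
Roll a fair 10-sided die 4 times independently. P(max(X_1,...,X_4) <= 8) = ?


P(max <= 8) = P(all X_i <= 8) = (P(X_1 <= 8))^4
= (8/10)^4 = (4/5)^4 = 256/625

256/625


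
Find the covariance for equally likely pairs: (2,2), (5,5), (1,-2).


E[X]=8/3, E[Y]=5/3, E[XY]=9
Cov(X,Y) = E[XY] - E[X]E[Y] = 9 - 8/3*5/3 = 41/9

41/9


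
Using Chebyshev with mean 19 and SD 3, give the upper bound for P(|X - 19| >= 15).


k = 15/3 = 5
Chebyshev: P(|X-mu| >= k*sigma) <= 1/k^2 = 1/5^2 = 1/25

1/25


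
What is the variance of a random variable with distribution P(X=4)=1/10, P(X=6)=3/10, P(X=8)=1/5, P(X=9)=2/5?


E[X] = 37/5, E[X^2] = 288/5
Var(X) = E[X^2] - (E[X])^2 = 288/5 - (37/5)^2 = 71/25

71/25


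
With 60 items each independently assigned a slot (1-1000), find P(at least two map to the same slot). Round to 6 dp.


P(all different) = prod((1000-i)/1000 for i=0..59) = 0.164279
P(at least one match) = 1 - 0.164279 = 0.835721

0.835721


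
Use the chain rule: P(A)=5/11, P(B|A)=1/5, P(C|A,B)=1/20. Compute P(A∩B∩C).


P(A∩B∩C) = P(A) * P(B|A) * P(C|A∩B)
= 5/11 * 1/5 * 1/20
= 1/11 * 1/20 = 1/220

1/220


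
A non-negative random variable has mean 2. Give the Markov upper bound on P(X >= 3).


Markov: P(X >= a) <= E[X]/a
P(X >= 3) <= 2/3

2/3


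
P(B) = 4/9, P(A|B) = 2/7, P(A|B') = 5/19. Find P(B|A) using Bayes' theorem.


P(A) = P(A|B)P(B) + P(A|B')P(B') = 2/7*4/9 + 5/19*5/9 = 109/399
P(B|A) = P(A|B)P(B)/P(A) = (8/63)/(109/399) = 152/327

152/327


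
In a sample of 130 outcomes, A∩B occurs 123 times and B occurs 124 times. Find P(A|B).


P(A|B) = P(A∩B)/P(B) = (123/130)/(124/130) = 123/124

123/124


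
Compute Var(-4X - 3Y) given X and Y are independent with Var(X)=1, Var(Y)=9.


Independence => Cov(X,Y)=0
Var(-4X - 3Y) = (-4)^2*Var(X) + (-3)^2*Var(Y)
= 16*1 + 9*9 = 97

97


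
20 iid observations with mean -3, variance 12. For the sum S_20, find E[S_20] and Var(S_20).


E[S_n] = n*mu = 20*-3 = -60
Var(S_n) = n*sigma^2 = 20*12 = 240

E[S_20]=-60, Var(S_20)=240


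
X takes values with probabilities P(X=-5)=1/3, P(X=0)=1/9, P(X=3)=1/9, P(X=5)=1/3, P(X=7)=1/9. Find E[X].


E[X] = sum(x * P(x))
= -5*1/3 + 0*1/9 + 3*1/9 + 5*1/3 + 7*1/9
= 10/9

10/9


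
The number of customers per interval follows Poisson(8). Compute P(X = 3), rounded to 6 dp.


P(X=3) = e^(-8) * 8^3 / 3!
≈ 0.0003354626279 * 512 / 6
≈ 0.028626

0.028626


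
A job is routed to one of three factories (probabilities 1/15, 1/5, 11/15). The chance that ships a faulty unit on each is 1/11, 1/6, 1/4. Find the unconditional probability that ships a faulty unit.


P(A) = P(A|B1)P(B1) + P(A|B2)P(B2) + P(A|B3)P(B3)
= 1/11*1/15 + 1/6*1/5 + 1/4*11/15
= 1/165 + 1/30 + 11/60 = 49/220

49/220


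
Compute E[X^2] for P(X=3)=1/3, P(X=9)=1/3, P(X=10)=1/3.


E[X^2] = sum(g(x)*P(x))
= 9*1/3 + 81*1/3 + 100*1/3
= 190/3

190/3


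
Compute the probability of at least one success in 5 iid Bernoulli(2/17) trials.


P(at least one) = 1 - P(none)
P(none) = (1 - 2/17)^5 = (15/17)^5 = 759375/1419857
P(at least one) = 1 - 759375/1419857 = 660482/1419857

660482/1419857


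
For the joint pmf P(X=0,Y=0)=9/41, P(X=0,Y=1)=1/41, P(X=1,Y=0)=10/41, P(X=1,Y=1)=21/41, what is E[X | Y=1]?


P(Y=1) = 22/41
E[X|Y=1] = (0*1 + 1*21)/22 = 21/22

21/22


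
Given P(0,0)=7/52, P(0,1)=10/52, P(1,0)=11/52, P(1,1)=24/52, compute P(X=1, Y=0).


Read from table: P(X=1, Y=0) = 11/52

11/52


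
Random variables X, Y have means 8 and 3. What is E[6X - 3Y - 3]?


E[6X - 3Y - 3] = 6*E[X] - 3*E[Y] - 3
= (6)*(8) + (-3)*(3) + (-3)
= 48 - 9 - 3 = 36

36


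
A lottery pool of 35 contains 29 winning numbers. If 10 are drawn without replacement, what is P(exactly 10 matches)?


P(X=10) = C(29,10)*C(6,0) / C(35,10)
= 20030010*1 / 183579396
= 20030010/183579396 = 115/1054

115/1054


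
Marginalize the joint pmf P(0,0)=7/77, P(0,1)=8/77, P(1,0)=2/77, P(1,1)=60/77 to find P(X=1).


P(X=1) = P(1,0)+P(1,1) = 2/77 + 60/77 = 62/77

62/77


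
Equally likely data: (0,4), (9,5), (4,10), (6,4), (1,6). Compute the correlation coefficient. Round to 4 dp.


Cov(X,Y) = -0.2000, Var(X) = 10.8000, Var(Y) = 4.9600
rho = Cov/(sqrt(VarX)*sqrt(VarY)) = -0.0273

-0.0273


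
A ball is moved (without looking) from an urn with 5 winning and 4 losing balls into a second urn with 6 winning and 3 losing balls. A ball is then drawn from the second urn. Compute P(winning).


P(transfer winning) = 5/9; P(transfer losing) = 4/9
If winning transferred: Urn II has 7 winning of 10, so P(winning|winning moved) = 7/10
If losing transferred: Urn II has 6 winning of 10, so P(winning|losing moved) = 3/5
By total probability: P(winning) = 5/9*7/10 + 4/9*3/5 = 59/90

59/90


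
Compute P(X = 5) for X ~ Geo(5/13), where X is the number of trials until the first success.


P(X=5) = (1-p)^4 * p = (8/13)^4 * 5/13
= 4096/28561 * 5/13 = 20480/371293

20480/371293


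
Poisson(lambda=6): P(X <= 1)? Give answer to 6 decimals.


P(X<=1) = e^(-6)*6^0/0! + e^(-6)*6^1/1!
≈ 0.0024787522 + 0.0148725131
= 0.0173512653
≈ 0.017351

0.017351


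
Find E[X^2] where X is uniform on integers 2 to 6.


E[X^2] = (1/5) * sum(x^2 for x=2..6)
= 90/5 = 18

18


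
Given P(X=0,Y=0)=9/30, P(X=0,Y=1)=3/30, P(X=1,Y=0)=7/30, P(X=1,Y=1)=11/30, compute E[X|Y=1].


P(Y=1) = 14/30
E[X|Y=1] = (0*3 + 1*11)/14 = 11/14

11/14


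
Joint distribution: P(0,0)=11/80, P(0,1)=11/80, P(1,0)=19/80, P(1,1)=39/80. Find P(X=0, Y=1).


Read from table: P(X=0, Y=1) = 11/80

11/80


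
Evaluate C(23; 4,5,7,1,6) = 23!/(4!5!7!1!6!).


23! = 25852016738884976640000
Denominator: 4!=24 * 5!=120 * 7!=5040 * 1!=1 * 6!=720
Coefficient = 25852016738884976640000 / 10450944000 = 2473653742560

2473653742560


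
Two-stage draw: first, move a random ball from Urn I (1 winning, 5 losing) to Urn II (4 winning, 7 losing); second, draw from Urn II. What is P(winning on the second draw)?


P(transfer winning) = 1/6; P(transfer losing) = 5/6
If winning transferred: Urn II has 5 winning of 12, so P(winning|winning moved) = 5/12
If losing transferred: Urn II has 4 winning of 12, so P(winning|losing moved) = 1/3
By total probability: P(winning) = 1/6*5/12 + 5/6*1/3 = 25/72

25/72


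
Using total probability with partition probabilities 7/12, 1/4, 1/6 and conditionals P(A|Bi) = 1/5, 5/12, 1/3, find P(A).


P(A) = P(A|B1)P(B1) + P(A|B2)P(B2) + P(A|B3)P(B3)
= 1/5*7/12 + 5/12*1/4 + 1/3*1/6
= 7/60 + 5/48 + 1/18 = 199/720

199/720


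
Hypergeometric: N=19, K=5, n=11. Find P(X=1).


P(X=1) = C(5,1)*C(14,10) / C(19,11)
= 5*1001 / 75582
= 5005/75582 = 385/5814

385/5814


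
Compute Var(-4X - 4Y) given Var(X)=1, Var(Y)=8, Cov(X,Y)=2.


Var(-4X - 4Y) = (-4)^2*Var(X) + (-4)^2*Var(Y) + 2*(-4)*(-4)*Cov(X,Y)
= 16*1 + 16*8 + 32*2
= 16 + 128 + 64 = 208

208


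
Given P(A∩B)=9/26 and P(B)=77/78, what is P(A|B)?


P(A|B) = P(A∩B)/P(B) = (27/78)/(77/78) = 27/77

27/77


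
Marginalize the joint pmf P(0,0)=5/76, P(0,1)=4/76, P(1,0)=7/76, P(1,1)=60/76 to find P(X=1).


P(X=1) = P(1,0)+P(1,1) = 7/76 + 60/76 = 67/76

67/76


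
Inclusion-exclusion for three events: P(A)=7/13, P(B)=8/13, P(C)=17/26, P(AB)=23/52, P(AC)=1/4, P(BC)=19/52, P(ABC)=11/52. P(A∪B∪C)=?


P(A∪B∪C) = P(A)+P(B)+P(C) - P(AB)-P(AC)-P(BC) + P(ABC)
= 7/13+8/13+17/26 - 23/52-1/4-19/52 + 11/52
= 25/26

25/26


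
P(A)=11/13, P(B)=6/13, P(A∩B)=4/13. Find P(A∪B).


P(A∪B) = P(A) + P(B) - P(A∩B)
= 11/13 + 6/13 - 4/13 = 1

1


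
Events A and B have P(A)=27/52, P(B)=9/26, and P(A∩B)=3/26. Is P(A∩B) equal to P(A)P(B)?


P(A)*P(B) = 27/52*9/26 = 243/1352
P(A∩B) = 3/26 != 243/1352, so not independent

No, A and B are not independent


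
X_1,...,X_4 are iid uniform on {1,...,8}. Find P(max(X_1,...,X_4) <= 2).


P(max <= 2) = P(all X_i <= 2) = (P(X_1 <= 2))^4
= (2/8)^4 = (1/4)^4 = 1/256

1/256


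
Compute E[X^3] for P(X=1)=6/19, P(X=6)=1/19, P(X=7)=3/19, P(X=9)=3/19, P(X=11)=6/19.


E[X^3] = sum(g(x)*P(x))
= 1*6/19 + 216*1/19 + 343*3/19 + 729*3/19 + 1331*6/19
= 11424/19

11424/19


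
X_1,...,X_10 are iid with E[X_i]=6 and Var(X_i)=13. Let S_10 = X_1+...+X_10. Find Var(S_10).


By independence, Var(S_n) = n*Var(X_1) = 10*13 = 130

130


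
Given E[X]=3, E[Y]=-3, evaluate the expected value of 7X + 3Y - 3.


E[7X + 3Y - 3] = 7*E[X] + 3*E[Y] - 3
= (7)*(3) + (3)*(-3) + (-3)
= 21 - 9 - 3 = 9

9


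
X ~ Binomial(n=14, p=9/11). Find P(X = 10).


P(X=10) = C(14,10) * p^10 * (1-p)^4
= 1001 * 3486784401/25937424601 * 16/14641
= 5076758087856/34522712143931

5076758087856/34522712143931


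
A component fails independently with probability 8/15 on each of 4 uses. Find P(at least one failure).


P(at least one) = 1 - P(none)
P(none) = (1 - 8/15)^4 = (7/15)^4 = 2401/50625
P(at least one) = 1 - 2401/50625 = 48224/50625

48224/50625
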